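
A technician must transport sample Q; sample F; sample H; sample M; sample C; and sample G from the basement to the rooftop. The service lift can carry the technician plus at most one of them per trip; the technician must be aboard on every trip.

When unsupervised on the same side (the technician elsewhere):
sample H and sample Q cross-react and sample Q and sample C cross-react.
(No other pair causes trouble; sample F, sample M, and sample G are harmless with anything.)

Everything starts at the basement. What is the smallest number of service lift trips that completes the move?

Counting alone: the technician can take at most 1 across per trip to the rooftop, so moving all 6 needs at least 6 loaded trips out, with a return between consecutive ones — at least 11 crossings.
The safety rule pushes this higher. Following every safe sequence of crossings, the most of the 6 that can be at the rooftop as the service lift arrives there on crossing 11 is 5 — never all 6.
So no plan with fewer than 13 crossings exists, and this one achieves 13:
1. Technician goes to the rooftop with sample Q.  [the basement: sample C, sample F, sample G, sample H, sample M | the rooftop: sample Q]
2. Technician goes back to the basement alone.  [the basement: sample C, sample F, sample G, sample H, sample M | the rooftop: sample Q]
3. Technician goes to the rooftop with sample F.  [the basement: sample C, sample G, sample H, sample M | the rooftop: sample F, sample Q]
4. Technician goes back to the basement alone.  [the basement: sample C, sample G, sample H, sample M | the rooftop: sample F, sample Q]
5. Technician goes to the rooftop with sample H.  [the basement: sample C, sample G, sample M | the rooftop: sample F, sample H, sample Q]
6. Technician goes back to the basement with sample Q.  [the basement: sample C, sample G, sample M, sample Q | the rooftop: sample F, sample H]
7. Technician goes to the rooftop with sample C.  [the basement: sample G, sample M, sample Q | the rooftop: sample C, sample F, sample H]
8. Technician goes back to the basement alone.  [the basement: sample G, sample M, sample Q | the rooftop: sample C, sample F, sample H]
9. Technician goes to the rooftop with sample M.  [the basement: sample G, sample Q | the rooftop: sample C, sample F, sample H, sample M]
10. Technician goes back to the basement alone.  [the basement: sample G, sample Q | the rooftop: sample C, sample F, sample H, sample M]
11. Technician goes to the rooftop with sample G.  [the basement: sample Q | the rooftop: sample C, sample F, sample G, sample H, sample M]
12. Technician goes back to the basement alone.  [the basement: sample Q | the rooftop: sample C, sample F, sample G, sample H, sample M]
13. Technician goes to the rooftop with sample Q.  [the basement: — | the rooftop: sample C, sample F, sample G, sample H, sample M, sample Q]

13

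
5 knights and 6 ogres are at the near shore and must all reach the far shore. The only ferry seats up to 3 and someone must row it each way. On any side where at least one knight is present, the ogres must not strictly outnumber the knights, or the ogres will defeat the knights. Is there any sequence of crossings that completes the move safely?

The ogres already outnumber the knights at the near shore before anyone moves, so the starting position itself is disallowed.

No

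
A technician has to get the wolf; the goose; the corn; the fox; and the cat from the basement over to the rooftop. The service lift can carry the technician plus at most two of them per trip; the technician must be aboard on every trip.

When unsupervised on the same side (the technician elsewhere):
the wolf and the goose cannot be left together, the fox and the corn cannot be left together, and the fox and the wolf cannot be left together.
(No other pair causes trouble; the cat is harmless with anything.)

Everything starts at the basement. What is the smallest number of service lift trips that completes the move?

Counting alone: the technician can take at most 2 across per trip to the rooftop, so moving all 5 needs at least 3 loaded trips out, with a return between consecutive ones — at least 5 crossings.
The plan below uses exactly 5 crossings, so it is optimal:
1. Technician goes to the rooftop with the corn and the wolf.  [the basement: the cat, the fox, the goose | the rooftop: the corn, the wolf]
2. Technician goes back to the basement alone.  [the basement: the cat, the fox, the goose | the rooftop: the corn, the wolf]
3. Technician goes to the rooftop with the cat.  [the basement: the fox, the goose | the rooftop: the cat, the corn, the wolf]
4. Technician goes back to the basement alone.  [the basement: the fox, the goose | the rooftop: the cat, the corn, the wolf]
5. Technician goes to the rooftop with the fox and the goose.  [the basement: — | the rooftop: the cat, the corn, the fox, the goose, the wolf]

5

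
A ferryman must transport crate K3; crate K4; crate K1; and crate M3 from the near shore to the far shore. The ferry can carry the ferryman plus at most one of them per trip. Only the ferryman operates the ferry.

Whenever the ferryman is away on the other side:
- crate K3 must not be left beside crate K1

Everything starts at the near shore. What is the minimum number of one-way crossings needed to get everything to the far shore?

7

Counting alone: the ferryman can take at most 1 across per trip to the far shore, so moving all 4 needs at least 4 loaded trips out, with a return between consecutive ones — at least 7 crossings.
The plan below uses exactly 7 crossings, so it is optimal:
1. Ferryman goes to the far shore with crate K3.  [the near shore: crate K1, crate K4, crate M3 | the far shore: crate K3]
2. Ferryman goes back to the near shore alone.  [the near shore: crate K1, crate K4, crate M3 | the far shore: crate K3]
3. Ferryman goes to the far shore with crate K4.  [the near shore: crate K1, crate M3 | the far shore: crate K3, crate K4]
4. Ferryman goes back to the near shore alone.  [the near shore: crate K1, crate M3 | the far shore: crate K3, crate K4]
5. Ferryman goes to the far shore with crate M3.  [the near shore: crate K1 | the far shore: crate K3, crate K4, crate M3]
6. Ferryman goes back to the near shore alone.  [the near shore: crate K1 | the far shore: crate K3, crate K4, crate M3]
7. Ferryman goes to the far shore with crate K1.  [the near shore: — | the far shore: crate K1, crate K3, crate K4, crate M3]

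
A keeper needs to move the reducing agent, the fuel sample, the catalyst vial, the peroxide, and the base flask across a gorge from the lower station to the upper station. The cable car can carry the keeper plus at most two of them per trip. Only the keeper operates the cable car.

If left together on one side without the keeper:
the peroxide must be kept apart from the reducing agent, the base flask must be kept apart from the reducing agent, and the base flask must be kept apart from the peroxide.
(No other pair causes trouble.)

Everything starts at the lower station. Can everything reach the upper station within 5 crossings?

Counting alone: the keeper can take at most 2 across per trip to the upper station, so moving all 5 needs at least 3 loaded trips out, with a return between consecutive ones — at least 5 crossings.
The safety rule pushes this higher. Following every safe sequence of crossings, the most of the 5 that can be at the upper station as the cable car arrives there on crossing 5 is 4 — never all 5.
So the move cannot be finished within 5 crossings. (The shortest complete plan takes 7:)
1. Keeper goes to the upper station with the peroxide and the reducing agent.
2. Keeper goes back to the lower station with the reducing agent.
3. Keeper goes to the upper station with the fuel sample and the reducing agent.
4. Keeper goes back to the lower station with the reducing agent.
5. Keeper goes to the upper station with the catalyst vial and the reducing agent.
6. Keeper goes back to the lower station with the reducing agent.
7. Keeper goes to the upper station with the base flask and the reducing agent.

No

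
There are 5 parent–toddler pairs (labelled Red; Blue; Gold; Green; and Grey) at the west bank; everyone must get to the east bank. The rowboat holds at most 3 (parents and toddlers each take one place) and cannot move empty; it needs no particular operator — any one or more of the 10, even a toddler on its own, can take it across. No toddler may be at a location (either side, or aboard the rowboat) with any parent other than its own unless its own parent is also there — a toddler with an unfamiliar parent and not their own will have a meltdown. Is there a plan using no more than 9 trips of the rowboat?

No

Counting alone: each trip to the east bank takes at most 3 across and each return brings at least 1 back, so after t trips out (and t−1 returns) at most 3t − (t−1) of the 10 are across; that first reaches 10 at t = 5, so at least 9 crossings are needed.
The safety rule pushes this higher. Following every safe sequence of crossings, the most of the 10 that can be at the east bank as the rowboat arrives there on crossing 9 is 9 — never all 10.
So the move cannot be finished within 9 crossings. (The shortest complete plan takes 11:)
1. parent Red and toddler Red cross → the east bank.
2. parent Red crosses ← the west bank.
3. toddler Blue, toddler Gold, and toddler Green cross → the east bank.
4. toddler Red crosses ← the west bank.
5. parent Blue, parent Gold, and parent Green cross → the east bank.
6. parent Blue and toddler Blue cross ← the west bank.
7. parent Blue, parent Grey, and parent Red cross → the east bank.
8. toddler Gold crosses ← the west bank.
9. toddler Blue and toddler Red cross → the east bank.
10. toddler Red crosses ← the west bank.
11. toddler Gold, toddler Grey, and toddler Red cross → the east bank.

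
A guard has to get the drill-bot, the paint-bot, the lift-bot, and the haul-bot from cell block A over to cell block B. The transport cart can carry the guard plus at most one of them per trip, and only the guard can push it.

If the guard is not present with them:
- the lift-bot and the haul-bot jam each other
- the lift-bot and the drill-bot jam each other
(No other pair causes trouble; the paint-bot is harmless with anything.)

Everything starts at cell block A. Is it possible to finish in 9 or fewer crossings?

Yes — this plan uses 9 crossings (≤ 9):
1. Guard goes to cell block B with the lift-bot.  [cell block A: the drill-bot, the haul-bot, the paint-bot | cell block B: the lift-bot]
2. Guard goes back to cell block A alone.  [cell block A: the drill-bot, the haul-bot, the paint-bot | cell block B: the lift-bot]
3. Guard goes to cell block B with the drill-bot.  [cell block A: the haul-bot, the paint-bot | cell block B: the drill-bot, the lift-bot]
4. Guard goes back to cell block A with the lift-bot.  [cell block A: the haul-bot, the lift-bot, the paint-bot | cell block B: the drill-bot]
5. Guard goes to cell block B with the haul-bot.  [cell block A: the lift-bot, the paint-bot | cell block B: the drill-bot, the haul-bot]
6. Guard goes back to cell block A alone.  [cell block A: the lift-bot, the paint-bot | cell block B: the drill-bot, the haul-bot]
7. Guard goes to cell block B with the paint-bot.  [cell block A: the lift-bot | cell block B: the drill-bot, the haul-bot, the paint-bot]
8. Guard goes back to cell block A alone.  [cell block A: the lift-bot | cell block B: the drill-bot, the haul-bot, the paint-bot]
9. Guard goes to cell block B with the lift-bot.  [cell block A: — | cell block B: the drill-bot, the haul-bot, the lift-bot, the paint-bot]

Yes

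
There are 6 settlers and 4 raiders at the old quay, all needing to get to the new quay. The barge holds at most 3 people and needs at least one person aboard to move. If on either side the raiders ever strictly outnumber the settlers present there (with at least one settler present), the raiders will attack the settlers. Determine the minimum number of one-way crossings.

Counting alone: each trip to the new quay takes at most 3 across and each return brings at least 1 back, so after t trips out (and t−1 returns) at most 3t − (t−1) of the 10 are across; that first reaches 10 at t = 5, so at least 9 crossings are needed.
The plan below uses exactly 9 crossings, so it is optimal:
1. 2 raiders → the new quay.  (the old quay: 6S 2R; the new quay: 0S 2R)
2. 1 raider ← the old quay.  (the old quay: 6S 3R; the new quay: 0S 1R)
3. 3 raiders → the new quay.  (the old quay: 6S 0R; the new quay: 0S 4R)
4. 1 raider ← the old quay.  (the old quay: 6S 1R; the new quay: 0S 3R)
5. 3 settlers → the new quay.  (the old quay: 3S 1R; the new quay: 3S 3R)
6. 1 raider ← the old quay.  (the old quay: 3S 2R; the new quay: 3S 2R)
7. 1 settler and 2 raiders → the new quay.  (the old quay: 2S 0R; the new quay: 4S 4R)
8. 1 raider ← the old quay.  (the old quay: 2S 1R; the new quay: 4S 3R)
9. 2 settlers and 1 raider → the new quay.  (the old quay: 0S 0R; the new quay: 6S 4R)

9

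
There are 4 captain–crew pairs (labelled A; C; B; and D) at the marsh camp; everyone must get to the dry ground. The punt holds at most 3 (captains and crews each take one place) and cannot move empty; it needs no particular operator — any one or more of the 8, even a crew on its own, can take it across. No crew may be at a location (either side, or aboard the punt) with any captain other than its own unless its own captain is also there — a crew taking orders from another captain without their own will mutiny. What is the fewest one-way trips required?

9

Counting alone: each trip to the dry ground takes at most 3 across and each return brings at least 1 back, so after t trips out (and t−1 returns) at most 3t − (t−1) of the 8 are across; that first reaches 8 at t = 4, so at least 7 crossings are needed.
The safety rule pushes this higher. Following every safe sequence of crossings, the most of the 8 that can be at the dry ground as the punt arrives there on crossing 7 is 7 — never all 8.
So no plan with fewer than 9 crossings exists, and this one achieves 9:
1. captain A and crew A cross → the dry ground.
2. captain A crosses ← the marsh camp.
3. captain A, captain C, and crew C cross → the dry ground.
4. captain A and crew A cross ← the marsh camp.
5. captain A, captain B, and captain D cross → the dry ground.
6. crew C crosses ← the marsh camp.
7. crew A and crew C cross → the dry ground.
8. crew A crosses ← the marsh camp.
9. crew A, crew B, and crew D cross → the dry ground.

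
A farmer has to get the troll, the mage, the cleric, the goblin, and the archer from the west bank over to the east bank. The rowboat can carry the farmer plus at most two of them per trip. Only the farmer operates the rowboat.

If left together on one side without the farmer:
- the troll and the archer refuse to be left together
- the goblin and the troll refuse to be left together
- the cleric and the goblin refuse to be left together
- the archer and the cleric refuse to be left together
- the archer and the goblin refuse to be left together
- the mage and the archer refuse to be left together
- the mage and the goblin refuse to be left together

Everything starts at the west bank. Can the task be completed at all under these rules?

Following every safe sequence of crossings from the start, the most of the 5 that can be at the east bank as the rowboat arrives there on crossings 1, 3 is 2, 3 respectively; the best ever achieved is 3 of 5.
From crossing 5 on, no configuration arises that was not already reachable earlier: only 10 distinct safe configurations (who is on which side, and where the rowboat is) can ever be reached, none of them has everyone across, and every continuation just revisits them. So no valid plan exists.

No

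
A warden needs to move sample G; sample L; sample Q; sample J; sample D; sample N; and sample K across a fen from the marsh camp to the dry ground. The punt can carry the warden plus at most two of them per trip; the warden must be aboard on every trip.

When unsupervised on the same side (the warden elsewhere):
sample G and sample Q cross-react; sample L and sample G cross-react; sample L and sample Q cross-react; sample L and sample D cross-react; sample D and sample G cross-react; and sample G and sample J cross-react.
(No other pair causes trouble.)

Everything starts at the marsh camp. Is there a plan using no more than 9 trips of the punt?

Counting alone: the warden can take at most 2 across per trip to the dry ground, so moving all 7 needs at least 4 loaded trips out, with a return between consecutive ones — at least 7 crossings.
The safety rule pushes this higher. Following every safe sequence of crossings, the most of the 7 that can be at the dry ground as the punt arrives there on crossings 7, 9 is 5, 6 respectively — never all 7.
So the move cannot be finished within 9 crossings. (The shortest complete plan takes 11:)
1. Warden goes to the dry ground with sample G and sample L.  [the marsh camp: sample D, sample J, sample K, sample N, sample Q | the dry ground: sample G, sample L]
2. Warden goes back to the marsh camp with sample G.  [the marsh camp: sample D, sample G, sample J, sample K, sample N, sample Q | the dry ground: sample L]
3. Warden goes to the dry ground with sample G and sample J.  [the marsh camp: sample D, sample K, sample N, sample Q | the dry ground: sample G, sample J, sample L]
4. Warden goes back to the marsh camp with sample G.  [the marsh camp: sample D, sample G, sample K, sample N, sample Q | the dry ground: sample J, sample L]
5. Warden goes to the dry ground with sample G and sample N.  [the marsh camp: sample D, sample K, sample Q | the dry ground: sample G, sample J, sample L, sample N]
6. Warden goes back to the marsh camp with sample G.  [the marsh camp: sample D, sample G, sample K, sample Q | the dry ground: sample J, sample L, sample N]
7. Warden goes to the dry ground with sample G and sample K.  [the marsh camp: sample D, sample Q | the dry ground: sample G, sample J, sample K, sample L, sample N]
8. Warden goes back to the marsh camp with sample G.  [the marsh camp: sample D, sample G, sample Q | the dry ground: sample J, sample K, sample L, sample N]
9. Warden goes to the dry ground with sample D and sample Q.  [the marsh camp: sample G | the dry ground: sample D, sample J, sample K, sample L, sample N, sample Q]
10. Warden goes back to the marsh camp with sample L.  [the marsh camp: sample G, sample L | the dry ground: sample D, sample J, sample K, sample N, sample Q]
11. Warden goes to the dry ground with sample G and sample L.  [the marsh camp: — | the dry ground: sample D, sample G, sample J, sample K, sample L, sample N, sample Q]

No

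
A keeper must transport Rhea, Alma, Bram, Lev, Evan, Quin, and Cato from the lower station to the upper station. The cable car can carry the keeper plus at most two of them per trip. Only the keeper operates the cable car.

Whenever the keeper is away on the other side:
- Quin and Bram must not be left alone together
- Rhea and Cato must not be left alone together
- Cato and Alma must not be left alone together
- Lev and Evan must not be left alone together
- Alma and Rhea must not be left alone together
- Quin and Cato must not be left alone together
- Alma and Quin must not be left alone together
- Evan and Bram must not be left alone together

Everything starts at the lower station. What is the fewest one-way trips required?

impossible

Whatever the first load, the items left behind include a forbidden pair without the keeper. No opening move is safe, so no plan exists.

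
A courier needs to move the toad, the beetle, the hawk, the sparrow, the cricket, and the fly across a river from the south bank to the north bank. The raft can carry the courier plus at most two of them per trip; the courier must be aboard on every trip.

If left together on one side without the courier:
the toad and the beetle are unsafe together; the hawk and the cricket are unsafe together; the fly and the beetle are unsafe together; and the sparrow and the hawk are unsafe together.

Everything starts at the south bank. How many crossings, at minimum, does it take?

Counting alone: the courier can take at most 2 across per trip to the north bank, so moving all 6 needs at least 3 loaded trips out, with a return between consecutive ones — at least 5 crossings.
The safety rule pushes this higher. Following every safe sequence of crossings, the most of the 6 that can be at the north bank as the raft arrives there on crossing 5 is 5 — never all 6.
So no plan with fewer than 7 crossings exists, and this one achieves 7:
1. Courier goes to the north bank with the beetle and the hawk.  [the south bank: the cricket, the fly, the sparrow, the toad | the north bank: the beetle, the hawk]
2. Courier goes back to the south bank alone.  [the south bank: the cricket, the fly, the sparrow, the toad | the north bank: the beetle, the hawk]
3. Courier goes to the north bank with the sparrow and the toad.  [the south bank: the cricket, the fly | the north bank: the beetle, the hawk, the sparrow, the toad]
4. Courier goes back to the south bank with the beetle and the hawk.  [the south bank: the beetle, the cricket, the fly, the hawk | the north bank: the sparrow, the toad]
5. Courier goes to the north bank with the cricket and the fly.  [the south bank: the beetle, the hawk | the north bank: the cricket, the fly, the sparrow, the toad]
6. Courier goes back to the south bank alone.  [the south bank: the beetle, the hawk | the north bank: the cricket, the fly, the sparrow, the toad]
7. Courier goes to the north bank with the beetle and the hawk.  [the south bank: — | the north bank: the beetle, the cricket, the fly, the hawk, the sparrow, the toad]

7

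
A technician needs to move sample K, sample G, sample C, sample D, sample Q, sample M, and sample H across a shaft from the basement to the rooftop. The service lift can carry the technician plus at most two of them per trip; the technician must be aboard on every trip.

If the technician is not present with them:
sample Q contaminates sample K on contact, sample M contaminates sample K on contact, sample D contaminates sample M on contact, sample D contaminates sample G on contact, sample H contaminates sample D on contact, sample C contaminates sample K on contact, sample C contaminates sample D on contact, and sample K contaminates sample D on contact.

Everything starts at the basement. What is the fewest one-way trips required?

Counting alone: the technician can take at most 2 across per trip to the rooftop, so moving all 7 needs at least 4 loaded trips out, with a return between consecutive ones — at least 7 crossings.
The safety rule pushes this higher. Following every safe sequence of crossings, the most of the 7 that can be at the rooftop as the service lift arrives there on crossings 7, 9 is 5, 6 respectively — never all 7.
So no plan with fewer than 11 crossings exists, and this one achieves 11:
1. Technician goes to the rooftop with sample D and sample K.  [the basement: sample C, sample G, sample H, sample M, sample Q | the rooftop: sample D, sample K]
2. Technician goes back to the basement with sample K.  [the basement: sample C, sample G, sample H, sample K, sample M, sample Q | the rooftop: sample D]
3. Technician goes to the rooftop with sample G and sample K.  [the basement: sample C, sample H, sample M, sample Q | the rooftop: sample D, sample G, sample K]
4. Technician goes back to the basement with sample D.  [the basement: sample C, sample D, sample H, sample M, sample Q | the rooftop: sample G, sample K]
5. Technician goes to the rooftop with sample D and sample H.  [the basement: sample C, sample M, sample Q | the rooftop: sample D, sample G, sample H, sample K]
6. Technician goes back to the basement with sample D.  [the basement: sample C, sample D, sample M, sample Q | the rooftop: sample G, sample H, sample K]
7. Technician goes to the rooftop with sample C and sample M.  [the basement: sample D, sample Q | the rooftop: sample C, sample G, sample H, sample K, sample M]
8. Technician goes back to the basement with sample K.  [the basement: sample D, sample K, sample Q | the rooftop: sample C, sample G, sample H, sample M]
9. Technician goes to the rooftop with sample K and sample Q.  [the basement: sample D | the rooftop: sample C, sample G, sample H, sample K, sample M, sample Q]
10. Technician goes back to the basement with sample K.  [the basement: sample D, sample K | the rooftop: sample C, sample G, sample H, sample M, sample Q]
11. Technician goes to the rooftop with sample D and sample K.  [the basement: — | the rooftop: sample C, sample D, sample G, sample H, sample K, sample M, sample Q]

11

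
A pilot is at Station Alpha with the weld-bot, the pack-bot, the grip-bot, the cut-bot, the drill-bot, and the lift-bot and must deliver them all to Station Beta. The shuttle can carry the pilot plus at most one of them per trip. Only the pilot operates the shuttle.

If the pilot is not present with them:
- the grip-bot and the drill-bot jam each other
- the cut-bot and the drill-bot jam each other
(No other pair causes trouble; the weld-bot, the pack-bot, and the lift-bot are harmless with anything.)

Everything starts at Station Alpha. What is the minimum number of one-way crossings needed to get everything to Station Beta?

13

Counting alone: the pilot can take at most 1 across per trip to Station Beta, so moving all 6 needs at least 6 loaded trips out, with a return between consecutive ones — at least 11 crossings.
The safety rule pushes this higher. Following every safe sequence of crossings, the most of the 6 that can be at Station Beta as the shuttle arrives there on crossing 11 is 5 — never all 6.
So no plan with fewer than 13 crossings exists, and this one achieves 13:
1. Pilot goes to Station Beta with the drill-bot.  [Station Alpha: the cut-bot, the grip-bot, the lift-bot, the pack-bot, the weld-bot | Station Beta: the drill-bot]
2. Pilot goes back to Station Alpha alone.  [Station Alpha: the cut-bot, the grip-bot, the lift-bot, the pack-bot, the weld-bot | Station Beta: the drill-bot]
3. Pilot goes to Station Beta with the weld-bot.  [Station Alpha: the cut-bot, the grip-bot, the lift-bot, the pack-bot | Station Beta: the drill-bot, the weld-bot]
4. Pilot goes back to Station Alpha alone.  [Station Alpha: the cut-bot, the grip-bot, the lift-bot, the pack-bot | Station Beta: the drill-bot, the weld-bot]
5. Pilot goes to Station Beta with the pack-bot.  [Station Alpha: the cut-bot, the grip-bot, the lift-bot | Station Beta: the drill-bot, the pack-bot, the weld-bot]
6. Pilot goes back to Station Alpha alone.  [Station Alpha: the cut-bot, the grip-bot, the lift-bot | Station Beta: the drill-bot, the pack-bot, the weld-bot]
7. Pilot goes to Station Beta with the grip-bot.  [Station Alpha: the cut-bot, the lift-bot | Station Beta: the drill-bot, the grip-bot, the pack-bot, the weld-bot]
8. Pilot goes back to Station Alpha with the drill-bot.  [Station Alpha: the cut-bot, the drill-bot, the lift-bot | Station Beta: the grip-bot, the pack-bot, the weld-bot]
9. Pilot goes to Station Beta with the cut-bot.  [Station Alpha: the drill-bot, the lift-bot | Station Beta: the cut-bot, the grip-bot, the pack-bot, the weld-bot]
10. Pilot goes back to Station Alpha alone.  [Station Alpha: the drill-bot, the lift-bot | Station Beta: the cut-bot, the grip-bot, the pack-bot, the weld-bot]
11. Pilot goes to Station Beta with the lift-bot.  [Station Alpha: the drill-bot | Station Beta: the cut-bot, the grip-bot, the lift-bot, the pack-bot, the weld-bot]
12. Pilot goes back to Station Alpha alone.  [Station Alpha: the drill-bot | Station Beta: the cut-bot, the grip-bot, the lift-bot, the pack-bot, the weld-bot]
13. Pilot goes to Station Beta with the drill-bot.  [Station Alpha: — | Station Beta: the cut-bot, the drill-bot, the grip-bot, the lift-bot, the pack-bot, the weld-bot]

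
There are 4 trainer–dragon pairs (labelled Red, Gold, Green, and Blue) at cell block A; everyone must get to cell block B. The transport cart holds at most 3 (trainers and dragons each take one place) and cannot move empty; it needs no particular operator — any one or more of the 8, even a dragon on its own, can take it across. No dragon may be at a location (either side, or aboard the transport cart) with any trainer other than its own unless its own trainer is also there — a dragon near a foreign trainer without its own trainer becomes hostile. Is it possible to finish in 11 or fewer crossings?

Yes

Yes — this plan uses 9 crossings (≤ 11):
1. dragon Red and trainer Red cross → cell block B.
2. trainer Red crosses ← cell block A.
3. dragon Gold, trainer Gold, and trainer Red cross → cell block B.
4. dragon Red and trainer Red cross ← cell block A.
5. trainer Blue, trainer Green, and trainer Red cross → cell block B.
6. dragon Gold crosses ← cell block A.
7. dragon Gold and dragon Red cross → cell block B.
8. dragon Red crosses ← cell block A.
9. dragon Blue, dragon Green, and dragon Red cross → cell block B.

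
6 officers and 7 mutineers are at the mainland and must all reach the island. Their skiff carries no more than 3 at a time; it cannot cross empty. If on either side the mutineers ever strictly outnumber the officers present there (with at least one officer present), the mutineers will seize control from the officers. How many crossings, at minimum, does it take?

The mutineers already outnumber the officers at the mainland before anyone moves, so the starting position itself is disallowed.

impossible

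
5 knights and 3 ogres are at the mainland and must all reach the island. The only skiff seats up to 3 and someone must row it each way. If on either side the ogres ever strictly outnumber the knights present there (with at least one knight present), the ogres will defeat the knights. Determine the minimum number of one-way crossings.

Counting alone: each trip to the island takes at most 3 across and each return brings at least 1 back, so after t trips out (and t−1 returns) at most 3t − (t−1) of the 8 are across; that first reaches 8 at t = 4, so at least 7 crossings are needed.
The plan below uses exactly 7 crossings, so it is optimal:
1. 2 ogres → the island.  (the mainland: 5K 1O; the island: 0K 2O)
2. 1 ogre ← the mainland.  (the mainland: 5K 2O; the island: 0K 1O)
3. 2 knights and 1 ogre → the island.  (the mainland: 3K 1O; the island: 2K 2O)
4. 1 ogre ← the mainland.  (the mainland: 3K 2O; the island: 2K 1O)
5. 1 knight and 2 ogres → the island.  (the mainland: 2K 0O; the island: 3K 3O)
6. 1 ogre ← the mainland.  (the mainland: 2K 1O; the island: 3K 2O)
7. 2 knights and 1 ogre → the island.  (the mainland: 0K 0O; the island: 5K 3O)

7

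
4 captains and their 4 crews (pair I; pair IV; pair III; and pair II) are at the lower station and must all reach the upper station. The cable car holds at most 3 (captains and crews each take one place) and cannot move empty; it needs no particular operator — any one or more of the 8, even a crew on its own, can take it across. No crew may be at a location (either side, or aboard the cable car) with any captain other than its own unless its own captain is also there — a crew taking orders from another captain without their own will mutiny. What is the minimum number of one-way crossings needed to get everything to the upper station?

9

Counting alone: each trip to the upper station takes at most 3 across and each return brings at least 1 back, so after t trips out (and t−1 returns) at most 3t − (t−1) of the 8 are across; that first reaches 8 at t = 4, so at least 7 crossings are needed.
The safety rule pushes this higher. Following every safe sequence of crossings, the most of the 8 that can be at the upper station as the cable car arrives there on crossing 7 is 7 — never all 8.
So no plan with fewer than 9 crossings exists, and this one achieves 9:
1. captain I and crew I cross → the upper station.
2. captain I crosses ← the lower station.
3. captain I, captain IV, and crew IV cross → the upper station.
4. captain I and crew I cross ← the lower station.
5. captain I, captain II, and captain III cross → the upper station.
6. crew IV crosses ← the lower station.
7. crew I and crew IV cross → the upper station.
8. crew I crosses ← the lower station.
9. crew I, crew II, and crew III cross → the upper station.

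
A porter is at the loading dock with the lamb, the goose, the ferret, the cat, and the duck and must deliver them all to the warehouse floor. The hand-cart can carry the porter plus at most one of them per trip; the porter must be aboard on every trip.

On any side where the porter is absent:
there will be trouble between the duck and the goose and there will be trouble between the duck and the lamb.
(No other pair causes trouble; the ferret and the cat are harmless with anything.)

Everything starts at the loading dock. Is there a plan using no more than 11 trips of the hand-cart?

Yes

Yes — this plan uses 11 crossings (≤ 11):
1. Porter goes to the warehouse floor with the duck.
2. Porter goes back to the loading dock alone.
3. Porter goes to the warehouse floor with the lamb.
4. Porter goes back to the loading dock with the duck.
5. Porter goes to the warehouse floor with the goose.
6. Porter goes back to the loading dock alone.
7. Porter goes to the warehouse floor with the ferret.
8. Porter goes back to the loading dock alone.
9. Porter goes to the warehouse floor with the cat.
10. Porter goes back to the loading dock alone.
11. Porter goes to the warehouse floor with the duck.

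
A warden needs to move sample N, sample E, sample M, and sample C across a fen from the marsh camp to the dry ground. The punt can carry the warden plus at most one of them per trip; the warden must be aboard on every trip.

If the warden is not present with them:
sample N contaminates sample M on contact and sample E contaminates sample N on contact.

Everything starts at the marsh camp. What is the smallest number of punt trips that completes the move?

9

Counting alone: the warden can take at most 1 across per trip to the dry ground, so moving all 4 needs at least 4 loaded trips out, with a return between consecutive ones — at least 7 crossings.
The safety rule pushes this higher. Following every safe sequence of crossings, the most of the 4 that can be at the dry ground as the punt arrives there on crossing 7 is 3 — never all 4.
So no plan with fewer than 9 crossings exists, and this one achieves 9:
1. Warden goes to the dry ground with sample N.
2. Warden goes back to the marsh camp alone.
3. Warden goes to the dry ground with sample E.
4. Warden goes back to the marsh camp with sample N.
5. Warden goes to the dry ground with sample M.
6. Warden goes back to the marsh camp alone.
7. Warden goes to the dry ground with sample C.
8. Warden goes back to the marsh camp alone.
9. Warden goes to the dry ground with sample N.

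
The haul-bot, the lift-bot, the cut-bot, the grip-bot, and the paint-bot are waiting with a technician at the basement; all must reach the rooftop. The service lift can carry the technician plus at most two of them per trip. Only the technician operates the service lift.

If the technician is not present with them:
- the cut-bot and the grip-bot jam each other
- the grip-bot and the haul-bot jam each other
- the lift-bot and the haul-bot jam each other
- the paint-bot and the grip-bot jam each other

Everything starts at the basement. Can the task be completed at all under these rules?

1. Technician goes to the rooftop with the grip-bot and the haul-bot.  [the basement: the cut-bot, the lift-bot, the paint-bot | the rooftop: the grip-bot, the haul-bot]
2. Technician goes back to the basement with the grip-bot.  [the basement: the cut-bot, the grip-bot, the lift-bot, the paint-bot | the rooftop: the haul-bot]
3. Technician goes to the rooftop with the cut-bot and the paint-bot.  [the basement: the grip-bot, the lift-bot | the rooftop: the cut-bot, the haul-bot, the paint-bot]
4. Technician goes back to the basement alone.  [the basement: the grip-bot, the lift-bot | the rooftop: the cut-bot, the haul-bot, the paint-bot]
5. Technician goes to the rooftop with the grip-bot and the lift-bot.  [the basement: — | the rooftop: the cut-bot, the grip-bot, the haul-bot, the lift-bot, the paint-bot]

Yes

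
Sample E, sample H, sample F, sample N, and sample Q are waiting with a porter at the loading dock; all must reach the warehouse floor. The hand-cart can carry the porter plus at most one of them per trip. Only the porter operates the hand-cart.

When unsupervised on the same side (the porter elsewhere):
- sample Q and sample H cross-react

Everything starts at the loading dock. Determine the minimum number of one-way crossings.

Counting alone: the porter can take at most 1 across per trip to the warehouse floor, so moving all 5 needs at least 5 loaded trips out, with a return between consecutive ones — at least 9 crossings.
The plan below uses exactly 9 crossings, so it is optimal:
1. Porter goes to the warehouse floor with sample H.
2. Porter goes back to the loading dock alone.
3. Porter goes to the warehouse floor with sample E.
4. Porter goes back to the loading dock alone.
5. Porter goes to the warehouse floor with sample F.
6. Porter goes back to the loading dock alone.
7. Porter goes to the warehouse floor with sample N.
8. Porter goes back to the loading dock alone.
9. Porter goes to the warehouse floor with sample Q.

9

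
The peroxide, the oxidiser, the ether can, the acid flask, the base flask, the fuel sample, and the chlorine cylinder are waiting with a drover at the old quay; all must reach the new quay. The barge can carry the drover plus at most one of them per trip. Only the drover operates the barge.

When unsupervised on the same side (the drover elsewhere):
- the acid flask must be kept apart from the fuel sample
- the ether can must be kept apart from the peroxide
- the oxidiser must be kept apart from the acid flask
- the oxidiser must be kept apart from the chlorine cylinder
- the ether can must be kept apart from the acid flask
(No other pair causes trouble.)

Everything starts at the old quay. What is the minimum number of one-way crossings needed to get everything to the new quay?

Whatever the first load, the items left behind include a forbidden pair without the drover. No opening move is safe, so no plan exists.

impossible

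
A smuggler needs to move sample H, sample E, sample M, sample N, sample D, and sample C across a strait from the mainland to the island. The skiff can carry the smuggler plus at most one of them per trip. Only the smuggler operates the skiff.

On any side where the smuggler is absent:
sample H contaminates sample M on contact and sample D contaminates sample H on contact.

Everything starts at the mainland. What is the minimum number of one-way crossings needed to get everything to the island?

Counting alone: the smuggler can take at most 1 across per trip to the island, so moving all 6 needs at least 6 loaded trips out, with a return between consecutive ones — at least 11 crossings.
The safety rule pushes this higher. Following every safe sequence of crossings, the most of the 6 that can be at the island as the skiff arrives there on crossing 11 is 5 — never all 6.
So no plan with fewer than 13 crossings exists, and this one achieves 13:
1. Smuggler goes to the island with sample H.
2. Smuggler goes back to the mainland alone.
3. Smuggler goes to the island with sample E.
4. Smuggler goes back to the mainland alone.
5. Smuggler goes to the island with sample M.
6. Smuggler goes back to the mainland with sample H.
7. Smuggler goes to the island with sample D.
8. Smuggler goes back to the mainland alone.
9. Smuggler goes to the island with sample N.
10. Smuggler goes back to the mainland alone.
11. Smuggler goes to the island with sample C.
12. Smuggler goes back to the mainland alone.
13. Smuggler goes to the island with sample H.

13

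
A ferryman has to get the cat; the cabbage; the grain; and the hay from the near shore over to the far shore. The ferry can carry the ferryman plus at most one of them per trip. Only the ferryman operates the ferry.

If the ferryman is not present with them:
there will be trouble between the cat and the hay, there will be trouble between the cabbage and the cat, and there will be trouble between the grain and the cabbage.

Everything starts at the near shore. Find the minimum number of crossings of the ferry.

Whatever the first load, the items left behind include a forbidden pair without the ferryman. No opening move is safe, so no plan exists.

impossible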